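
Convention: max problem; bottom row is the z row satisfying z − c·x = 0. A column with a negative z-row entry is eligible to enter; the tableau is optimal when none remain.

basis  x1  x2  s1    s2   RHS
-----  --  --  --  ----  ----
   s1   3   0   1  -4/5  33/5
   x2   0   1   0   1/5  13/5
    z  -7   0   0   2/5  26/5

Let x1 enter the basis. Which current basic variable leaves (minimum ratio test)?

Column x1 entries and ratios — s1: (33/5)/3 = 11/5; x2: 0 ≤ 0, skip.
Smallest ratio is 11/5 in the row of s1, so s1 leaves.

s1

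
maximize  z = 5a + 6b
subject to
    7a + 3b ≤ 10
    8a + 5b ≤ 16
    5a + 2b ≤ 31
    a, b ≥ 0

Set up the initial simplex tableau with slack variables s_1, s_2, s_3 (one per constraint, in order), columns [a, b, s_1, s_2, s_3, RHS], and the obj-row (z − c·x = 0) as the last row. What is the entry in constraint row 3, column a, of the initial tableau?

5

Constraint 3 has coefficient 5 on a.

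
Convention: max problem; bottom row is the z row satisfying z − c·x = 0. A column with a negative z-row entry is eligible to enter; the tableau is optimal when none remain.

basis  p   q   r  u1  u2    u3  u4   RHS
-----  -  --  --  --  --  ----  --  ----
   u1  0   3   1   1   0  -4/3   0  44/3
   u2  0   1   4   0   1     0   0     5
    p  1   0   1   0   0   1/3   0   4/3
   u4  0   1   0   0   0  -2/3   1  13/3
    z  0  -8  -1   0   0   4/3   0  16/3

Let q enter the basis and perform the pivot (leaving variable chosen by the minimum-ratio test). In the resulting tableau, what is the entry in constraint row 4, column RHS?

13/3

Ratio test on column q — row 1: (44/3)/3 = 44/9; row 2: 5/1 = 5; row 3: entry 0 ≤ 0; row 4: (13/3)/1 = 13/3. Minimum is 13/3 at row 4 (u4 leaves); pivot element 1.
Divide row 4 by 1; eliminate column q from the other rows.
In the new row 4, the RHS entry is the old entry divided by the pivot: (13/3)/1 = 13/3.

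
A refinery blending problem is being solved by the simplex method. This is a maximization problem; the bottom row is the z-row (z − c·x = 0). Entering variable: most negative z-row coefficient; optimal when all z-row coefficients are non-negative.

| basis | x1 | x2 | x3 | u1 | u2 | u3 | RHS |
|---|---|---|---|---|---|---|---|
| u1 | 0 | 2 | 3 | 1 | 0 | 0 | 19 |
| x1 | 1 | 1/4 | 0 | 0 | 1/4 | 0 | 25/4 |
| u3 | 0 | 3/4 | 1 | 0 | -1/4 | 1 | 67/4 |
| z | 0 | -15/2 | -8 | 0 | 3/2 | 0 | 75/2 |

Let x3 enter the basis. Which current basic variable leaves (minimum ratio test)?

Column x3 entries and ratios — u1: 19/3 = 19/3; x1: 0 ≤ 0, skip; u3: (67/4)/1 = 67/4.
Smallest ratio is 19/3 in the row of u1, so u1 leaves.

u1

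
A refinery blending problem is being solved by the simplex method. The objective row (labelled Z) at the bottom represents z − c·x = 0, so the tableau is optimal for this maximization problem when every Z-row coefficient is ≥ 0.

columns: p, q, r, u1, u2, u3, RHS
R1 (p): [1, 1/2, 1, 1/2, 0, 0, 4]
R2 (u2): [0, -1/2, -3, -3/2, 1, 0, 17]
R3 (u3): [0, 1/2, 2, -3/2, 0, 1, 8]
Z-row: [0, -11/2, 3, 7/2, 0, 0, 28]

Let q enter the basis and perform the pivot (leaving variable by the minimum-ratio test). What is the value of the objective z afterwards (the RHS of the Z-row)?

Ratio test on column q — row 1: 4/(1/2) = 8; row 2: entry -1/2 ≤ 0; row 3: 8/(1/2) = 16. Minimum is 8 at row 1 (p leaves); pivot element 1/2.
Pivot on row 1; the Z-row RHS becomes 28 − (-11/2)·8 = 72.

72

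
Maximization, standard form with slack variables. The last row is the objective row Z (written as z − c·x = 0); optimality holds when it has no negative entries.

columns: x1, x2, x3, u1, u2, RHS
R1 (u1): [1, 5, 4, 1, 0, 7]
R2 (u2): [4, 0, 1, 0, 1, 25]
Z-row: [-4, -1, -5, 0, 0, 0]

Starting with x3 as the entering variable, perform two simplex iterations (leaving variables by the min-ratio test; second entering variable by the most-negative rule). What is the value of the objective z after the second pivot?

129/5

Ratio test on column x3 — row 1: 7/4 = 7/4; row 2: 25/1 = 25. Minimum is 7/4 at row 1 (u1 leaves); pivot element 4.
Pivot on row 1; the Z-row RHS becomes 0 − (-5)·(7/4) = 35/4.
Next entering variable (most negative Z-row entry -11/4): x1.
Ratio test on column x1 — row 1: (7/4)/(1/4) = 7; row 2: (93/4)/(15/4) = 31/5. Minimum is 31/5 at row 2 (u2 leaves); pivot element 15/4.
After the second pivot the Z-row RHS is 35/4 − (-11/4)·(31/5) = 129/5.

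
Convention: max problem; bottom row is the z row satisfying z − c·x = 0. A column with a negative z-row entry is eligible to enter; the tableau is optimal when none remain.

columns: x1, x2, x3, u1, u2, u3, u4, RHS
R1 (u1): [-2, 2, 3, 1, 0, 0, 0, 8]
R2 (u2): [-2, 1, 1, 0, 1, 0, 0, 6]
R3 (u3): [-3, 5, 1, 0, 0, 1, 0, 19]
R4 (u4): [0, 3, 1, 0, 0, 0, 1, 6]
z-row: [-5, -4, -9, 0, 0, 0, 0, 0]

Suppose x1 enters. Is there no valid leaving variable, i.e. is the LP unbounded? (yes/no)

yes

Every constraint-row entry in column x1 is ≤ 0, so increasing x1 is unbounded.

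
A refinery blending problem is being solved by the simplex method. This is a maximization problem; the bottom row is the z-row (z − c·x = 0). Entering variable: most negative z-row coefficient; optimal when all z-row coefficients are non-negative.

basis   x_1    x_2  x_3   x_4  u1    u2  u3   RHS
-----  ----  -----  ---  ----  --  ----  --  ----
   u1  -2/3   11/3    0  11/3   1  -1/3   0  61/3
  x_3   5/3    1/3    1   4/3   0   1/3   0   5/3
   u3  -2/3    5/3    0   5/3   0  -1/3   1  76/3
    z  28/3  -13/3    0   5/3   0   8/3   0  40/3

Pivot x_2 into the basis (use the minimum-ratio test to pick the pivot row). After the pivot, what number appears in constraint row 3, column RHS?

17

Ratio test on column x_2 — row 1: (61/3)/(11/3) = 61/11; row 2: (5/3)/(1/3) = 5; row 3: (76/3)/(5/3) = 76/5. Minimum is 5 at row 2 (x_3 leaves); pivot element 1/3.
Divide row 2 by 1/3; eliminate column x_2 from the other rows.
Row 3 update in column RHS: 76/3 − (5/3)·5 = 17.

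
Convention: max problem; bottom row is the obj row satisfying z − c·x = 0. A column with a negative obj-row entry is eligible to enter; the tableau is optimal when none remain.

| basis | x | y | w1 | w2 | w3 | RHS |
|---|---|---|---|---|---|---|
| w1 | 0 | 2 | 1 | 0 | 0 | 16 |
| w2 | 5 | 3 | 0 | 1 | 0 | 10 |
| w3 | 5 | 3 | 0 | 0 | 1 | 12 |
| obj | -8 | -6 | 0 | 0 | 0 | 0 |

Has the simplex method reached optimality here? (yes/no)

The obj-row has a negative entry -8 in column x, so it is not optimal.

no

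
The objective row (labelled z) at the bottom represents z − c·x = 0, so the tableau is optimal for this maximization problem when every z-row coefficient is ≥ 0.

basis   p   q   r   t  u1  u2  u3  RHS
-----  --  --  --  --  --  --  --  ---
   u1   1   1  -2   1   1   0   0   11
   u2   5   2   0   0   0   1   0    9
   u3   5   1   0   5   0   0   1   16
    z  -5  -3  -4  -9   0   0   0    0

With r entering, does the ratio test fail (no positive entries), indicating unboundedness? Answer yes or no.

yes

Every constraint-row entry in column r is ≤ 0, so increasing r is unbounded.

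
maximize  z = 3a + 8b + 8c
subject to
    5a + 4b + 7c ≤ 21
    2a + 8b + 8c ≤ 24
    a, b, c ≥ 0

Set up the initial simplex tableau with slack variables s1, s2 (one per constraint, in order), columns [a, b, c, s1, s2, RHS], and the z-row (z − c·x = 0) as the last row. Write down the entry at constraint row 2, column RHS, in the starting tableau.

The RHS of constraint 2 is b_2 = 24.

24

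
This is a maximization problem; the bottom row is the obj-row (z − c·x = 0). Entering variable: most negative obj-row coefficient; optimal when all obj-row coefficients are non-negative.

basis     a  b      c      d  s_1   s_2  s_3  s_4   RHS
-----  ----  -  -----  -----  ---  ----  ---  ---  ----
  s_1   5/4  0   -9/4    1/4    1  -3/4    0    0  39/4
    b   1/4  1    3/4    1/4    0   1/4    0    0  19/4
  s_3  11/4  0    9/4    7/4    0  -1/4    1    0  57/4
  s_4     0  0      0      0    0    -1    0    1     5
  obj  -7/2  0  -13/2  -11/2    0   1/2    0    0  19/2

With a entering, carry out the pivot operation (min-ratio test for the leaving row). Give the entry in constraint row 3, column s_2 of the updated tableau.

-1/11

Ratio test on column a — row 1: (39/4)/(5/4) = 39/5; row 2: (19/4)/(1/4) = 19; row 3: (57/4)/(11/4) = 57/11; row 4: entry 0 ≤ 0. Minimum is 57/11 at row 3 (s_3 leaves); pivot element 11/4.
Divide row 3 by 11/4; eliminate column a from the other rows.
In the new row 3, the s_2 entry is the old entry divided by the pivot: (-1/4)/(11/4) = -1/11.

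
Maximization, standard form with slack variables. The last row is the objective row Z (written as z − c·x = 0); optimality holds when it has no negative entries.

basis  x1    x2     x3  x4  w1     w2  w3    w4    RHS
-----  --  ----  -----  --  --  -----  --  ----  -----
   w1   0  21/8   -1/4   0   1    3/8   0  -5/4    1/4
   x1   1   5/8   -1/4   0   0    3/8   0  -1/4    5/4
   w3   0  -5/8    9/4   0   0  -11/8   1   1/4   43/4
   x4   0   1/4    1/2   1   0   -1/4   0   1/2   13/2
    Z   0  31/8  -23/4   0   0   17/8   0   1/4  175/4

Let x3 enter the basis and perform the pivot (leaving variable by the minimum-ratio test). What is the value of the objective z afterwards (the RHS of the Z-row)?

Ratio test on column x3 — row 1: entry -1/4 ≤ 0; row 2: entry -1/4 ≤ 0; row 3: (43/4)/(9/4) = 43/9; row 4: (13/2)/(1/2) = 13. Minimum is 43/9 at row 3 (w3 leaves); pivot element 9/4.
Pivot on row 3; the Z-row RHS becomes 175/4 − (-23/4)·(43/9) = 641/9.

641/9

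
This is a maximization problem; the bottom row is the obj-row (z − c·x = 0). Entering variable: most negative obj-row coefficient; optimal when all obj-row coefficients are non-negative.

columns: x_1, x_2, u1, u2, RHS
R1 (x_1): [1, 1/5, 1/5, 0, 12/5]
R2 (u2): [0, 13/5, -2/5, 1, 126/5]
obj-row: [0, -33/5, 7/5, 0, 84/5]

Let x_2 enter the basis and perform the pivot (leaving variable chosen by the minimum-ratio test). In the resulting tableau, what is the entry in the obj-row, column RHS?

Ratio test on column x_2 — row 1: (12/5)/(1/5) = 12; row 2: (126/5)/(13/5) = 126/13. Minimum is 126/13 at row 2 (u2 leaves); pivot element 13/5.
Divide row 2 by 13/5; eliminate column x_2 from the other rows.
obj-row update in column RHS: 84/5 − (-33/5)·(126/13) = 1050/13.

1050/13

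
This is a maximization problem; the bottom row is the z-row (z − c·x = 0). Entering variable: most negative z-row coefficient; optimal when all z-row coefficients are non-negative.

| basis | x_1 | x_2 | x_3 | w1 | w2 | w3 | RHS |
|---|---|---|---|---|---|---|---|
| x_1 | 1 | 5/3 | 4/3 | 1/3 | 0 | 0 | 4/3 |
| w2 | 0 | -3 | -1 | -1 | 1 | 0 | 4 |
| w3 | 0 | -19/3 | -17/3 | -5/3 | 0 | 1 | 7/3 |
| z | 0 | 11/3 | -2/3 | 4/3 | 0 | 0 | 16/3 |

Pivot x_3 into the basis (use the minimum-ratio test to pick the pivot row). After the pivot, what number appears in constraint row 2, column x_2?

-7/4

Ratio test on column x_3 — row 1: (4/3)/(4/3) = 1; row 2: entry -1 ≤ 0; row 3: entry -17/3 ≤ 0. Minimum is 1 at row 1 (x_1 leaves); pivot element 4/3.
Divide row 1 by 4/3; eliminate column x_3 from the other rows.
Row 2 update in column x_2: -3 − (-1)·(5/4) = -7/4.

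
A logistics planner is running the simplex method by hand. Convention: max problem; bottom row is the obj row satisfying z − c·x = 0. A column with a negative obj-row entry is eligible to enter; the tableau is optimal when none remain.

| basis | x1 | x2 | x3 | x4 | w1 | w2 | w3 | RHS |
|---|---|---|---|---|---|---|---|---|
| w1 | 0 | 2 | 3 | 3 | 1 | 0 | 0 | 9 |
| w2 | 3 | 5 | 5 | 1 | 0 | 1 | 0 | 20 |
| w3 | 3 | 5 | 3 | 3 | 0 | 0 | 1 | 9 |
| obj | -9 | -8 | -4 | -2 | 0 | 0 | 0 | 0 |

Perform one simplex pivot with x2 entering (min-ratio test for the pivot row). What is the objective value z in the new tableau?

72/5

Ratio test on column x2 — row 1: 9/2 = 9/2; row 2: 20/5 = 4; row 3: 9/5 = 9/5. Minimum is 9/5 at row 3 (w3 leaves); pivot element 5.
Pivot on row 3; the obj-row RHS becomes 0 − (-8)·(9/5) = 72/5.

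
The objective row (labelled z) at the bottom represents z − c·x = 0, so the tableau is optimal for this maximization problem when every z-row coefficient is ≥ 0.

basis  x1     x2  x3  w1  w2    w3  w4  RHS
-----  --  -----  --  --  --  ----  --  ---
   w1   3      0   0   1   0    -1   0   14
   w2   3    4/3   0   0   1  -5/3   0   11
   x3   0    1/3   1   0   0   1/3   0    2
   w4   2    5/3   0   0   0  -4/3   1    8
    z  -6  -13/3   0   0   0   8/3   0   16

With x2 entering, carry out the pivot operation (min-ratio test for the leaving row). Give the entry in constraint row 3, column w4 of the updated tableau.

Ratio test on column x2 — row 1: entry 0 ≤ 0; row 2: 11/(4/3) = 33/4; row 3: 2/(1/3) = 6; row 4: 8/(5/3) = 24/5. Minimum is 24/5 at row 4 (w4 leaves); pivot element 5/3.
Divide row 4 by 5/3; eliminate column x2 from the other rows.
Row 3 update in column w4: 0 − (1/3)·(3/5) = -1/5.

-1/5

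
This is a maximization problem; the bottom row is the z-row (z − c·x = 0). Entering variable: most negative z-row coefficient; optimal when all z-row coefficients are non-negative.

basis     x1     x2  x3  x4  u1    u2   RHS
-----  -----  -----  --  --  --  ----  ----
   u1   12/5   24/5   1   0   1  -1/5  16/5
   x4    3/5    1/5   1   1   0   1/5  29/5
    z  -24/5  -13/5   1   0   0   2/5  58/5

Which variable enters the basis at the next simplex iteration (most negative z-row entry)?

Negative z-row entries: x1: -24/5, x2: -13/5.
The most negative is -24/5 in column x1, so x1 enters.

x1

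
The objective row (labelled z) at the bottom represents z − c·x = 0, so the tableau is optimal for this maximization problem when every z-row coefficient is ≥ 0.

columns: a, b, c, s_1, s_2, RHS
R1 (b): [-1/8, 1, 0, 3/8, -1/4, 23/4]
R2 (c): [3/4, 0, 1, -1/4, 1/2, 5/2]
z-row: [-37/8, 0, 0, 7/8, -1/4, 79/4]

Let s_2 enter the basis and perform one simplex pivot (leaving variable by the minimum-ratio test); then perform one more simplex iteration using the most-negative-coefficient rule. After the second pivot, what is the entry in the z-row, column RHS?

211/6

Ratio test on column s_2 — row 1: entry -1/4 ≤ 0; row 2: (5/2)/(1/2) = 5. Minimum is 5 at row 2 (c leaves); pivot element 1/2.
Divide row 2 by 1/2; eliminate column s_2 from the other rows.
Second iteration: most negative z-row entry is -17/4 in column a, so a enters.
Ratio test on column a — row 1: 7/(1/4) = 28; row 2: 5/(3/2) = 10/3. Minimum is 10/3 at row 2 (s_2 leaves); pivot element 3/2.
Divide row 2 by 3/2; eliminate column a from the other rows.
After both pivots, the entry at the z-row, column RHS is 211/6.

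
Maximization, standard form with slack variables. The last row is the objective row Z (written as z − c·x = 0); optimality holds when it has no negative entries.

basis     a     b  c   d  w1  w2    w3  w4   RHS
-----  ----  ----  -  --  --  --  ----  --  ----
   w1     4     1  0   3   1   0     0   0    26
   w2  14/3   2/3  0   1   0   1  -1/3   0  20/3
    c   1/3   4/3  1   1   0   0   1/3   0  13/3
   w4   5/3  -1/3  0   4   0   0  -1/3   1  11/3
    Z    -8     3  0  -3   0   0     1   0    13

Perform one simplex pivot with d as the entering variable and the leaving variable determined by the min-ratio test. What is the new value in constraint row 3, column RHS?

41/12

Ratio test on column d — row 1: 26/3 = 26/3; row 2: (20/3)/1 = 20/3; row 3: (13/3)/1 = 13/3; row 4: (11/3)/4 = 11/12. Minimum is 11/12 at row 4 (w4 leaves); pivot element 4.
Divide row 4 by 4; eliminate column d from the other rows.
Row 3 update in column RHS: 13/3 − 1·(11/12) = 41/12.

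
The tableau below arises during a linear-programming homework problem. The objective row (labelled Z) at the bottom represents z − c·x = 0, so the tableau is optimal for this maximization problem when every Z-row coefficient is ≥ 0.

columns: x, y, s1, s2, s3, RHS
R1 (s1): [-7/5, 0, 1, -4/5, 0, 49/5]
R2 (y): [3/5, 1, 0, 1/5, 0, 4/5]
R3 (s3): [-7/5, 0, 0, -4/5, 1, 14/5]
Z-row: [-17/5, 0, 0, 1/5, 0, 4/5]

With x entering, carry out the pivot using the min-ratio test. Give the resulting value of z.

16/3

Ratio test on column x — row 1: entry -7/5 ≤ 0; row 2: (4/5)/(3/5) = 4/3; row 3: entry -7/5 ≤ 0. Minimum is 4/3 at row 2 (y leaves); pivot element 3/5.
Pivot on row 2; the Z-row RHS becomes 4/5 − (-17/5)·(4/3) = 16/3.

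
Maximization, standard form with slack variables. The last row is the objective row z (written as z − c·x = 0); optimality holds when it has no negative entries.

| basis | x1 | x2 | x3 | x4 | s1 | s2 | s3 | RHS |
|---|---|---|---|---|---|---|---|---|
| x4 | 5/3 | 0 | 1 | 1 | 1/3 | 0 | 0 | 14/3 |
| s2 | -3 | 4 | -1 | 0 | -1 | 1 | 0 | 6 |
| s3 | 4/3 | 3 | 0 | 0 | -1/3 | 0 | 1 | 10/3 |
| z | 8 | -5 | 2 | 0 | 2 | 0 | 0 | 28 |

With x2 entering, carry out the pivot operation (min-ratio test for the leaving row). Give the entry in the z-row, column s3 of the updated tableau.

Ratio test on column x2 — row 1: entry 0 ≤ 0; row 2: 6/4 = 3/2; row 3: (10/3)/3 = 10/9. Minimum is 10/9 at row 3 (s3 leaves); pivot element 3.
Divide row 3 by 3; eliminate column x2 from the other rows.
z-row update in column s3: 0 − (-5)·(1/3) = 5/3.

5/3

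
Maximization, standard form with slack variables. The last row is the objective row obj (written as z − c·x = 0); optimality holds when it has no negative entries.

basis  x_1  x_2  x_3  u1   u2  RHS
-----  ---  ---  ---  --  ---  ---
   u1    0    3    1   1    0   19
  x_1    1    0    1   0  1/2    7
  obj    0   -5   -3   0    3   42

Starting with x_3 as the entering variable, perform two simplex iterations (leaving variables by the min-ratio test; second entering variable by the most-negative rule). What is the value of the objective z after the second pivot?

Ratio test on column x_3 — row 1: 19/1 = 19; row 2: 7/1 = 7. Minimum is 7 at row 2 (x_1 leaves); pivot element 1.
Pivot on row 2; the obj-row RHS becomes 42 − (-3)·7 = 63.
Next entering variable (most negative obj-row entry -5): x_2.
Ratio test on column x_2 — row 1: 12/3 = 4; row 2: entry 0 ≤ 0. Minimum is 4 at row 1 (u1 leaves); pivot element 3.
After the second pivot the obj-row RHS is 63 − (-5)·4 = 83.

83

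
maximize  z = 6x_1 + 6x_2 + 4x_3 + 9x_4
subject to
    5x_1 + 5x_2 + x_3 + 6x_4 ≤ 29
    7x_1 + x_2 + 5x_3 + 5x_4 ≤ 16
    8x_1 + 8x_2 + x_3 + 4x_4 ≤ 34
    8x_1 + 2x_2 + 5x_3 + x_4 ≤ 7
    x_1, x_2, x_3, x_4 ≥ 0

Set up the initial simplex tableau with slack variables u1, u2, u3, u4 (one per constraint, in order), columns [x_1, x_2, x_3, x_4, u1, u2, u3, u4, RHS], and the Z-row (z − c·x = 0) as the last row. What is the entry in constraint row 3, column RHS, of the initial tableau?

The RHS of constraint 3 is b_3 = 34.

34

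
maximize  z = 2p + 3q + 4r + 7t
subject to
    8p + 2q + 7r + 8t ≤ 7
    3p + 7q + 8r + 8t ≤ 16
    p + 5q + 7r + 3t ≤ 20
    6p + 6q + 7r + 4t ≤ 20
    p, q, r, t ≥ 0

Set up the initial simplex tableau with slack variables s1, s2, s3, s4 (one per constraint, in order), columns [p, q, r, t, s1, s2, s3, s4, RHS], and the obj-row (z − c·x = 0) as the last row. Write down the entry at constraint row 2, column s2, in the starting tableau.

1

Slack s2 belongs to constraint 2; its column is the unit vector e_2, so the entry in row 2 is 1.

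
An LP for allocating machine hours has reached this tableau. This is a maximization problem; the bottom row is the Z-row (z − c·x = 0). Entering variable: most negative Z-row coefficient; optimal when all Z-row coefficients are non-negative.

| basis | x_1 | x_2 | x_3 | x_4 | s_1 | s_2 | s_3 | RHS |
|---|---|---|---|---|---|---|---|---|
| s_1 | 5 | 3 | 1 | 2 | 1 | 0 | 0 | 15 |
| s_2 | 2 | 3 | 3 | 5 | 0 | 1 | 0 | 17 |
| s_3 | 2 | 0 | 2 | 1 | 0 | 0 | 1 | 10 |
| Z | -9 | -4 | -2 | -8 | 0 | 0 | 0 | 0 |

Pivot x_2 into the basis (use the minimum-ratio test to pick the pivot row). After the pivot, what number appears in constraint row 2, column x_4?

3

Ratio test on column x_2 — row 1: 15/3 = 5; row 2: 17/3 = 17/3; row 3: entry 0 ≤ 0. Minimum is 5 at row 1 (s_1 leaves); pivot element 3.
Divide row 1 by 3; eliminate column x_2 from the other rows.
Row 2 update in column x_4: 5 − 3·(2/3) = 3.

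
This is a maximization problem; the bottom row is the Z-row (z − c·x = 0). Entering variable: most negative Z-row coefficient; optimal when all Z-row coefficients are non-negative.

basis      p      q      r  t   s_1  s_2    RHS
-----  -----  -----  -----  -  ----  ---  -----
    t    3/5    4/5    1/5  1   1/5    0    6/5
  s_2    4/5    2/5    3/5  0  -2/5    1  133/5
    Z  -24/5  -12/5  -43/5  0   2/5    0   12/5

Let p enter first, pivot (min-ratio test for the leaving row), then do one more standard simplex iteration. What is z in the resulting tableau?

54

Ratio test on column p — row 1: (6/5)/(3/5) = 2; row 2: (133/5)/(4/5) = 133/4. Minimum is 2 at row 1 (t leaves); pivot element 3/5.
Pivot on row 1; the Z-row RHS becomes 12/5 − (-24/5)·2 = 12.
Next entering variable (most negative Z-row entry -7): r.
Ratio test on column r — row 1: 2/(1/3) = 6; row 2: 25/(1/3) = 75. Minimum is 6 at row 1 (p leaves); pivot element 1/3.
After the second pivot the Z-row RHS is 12 − (-7)·6 = 54.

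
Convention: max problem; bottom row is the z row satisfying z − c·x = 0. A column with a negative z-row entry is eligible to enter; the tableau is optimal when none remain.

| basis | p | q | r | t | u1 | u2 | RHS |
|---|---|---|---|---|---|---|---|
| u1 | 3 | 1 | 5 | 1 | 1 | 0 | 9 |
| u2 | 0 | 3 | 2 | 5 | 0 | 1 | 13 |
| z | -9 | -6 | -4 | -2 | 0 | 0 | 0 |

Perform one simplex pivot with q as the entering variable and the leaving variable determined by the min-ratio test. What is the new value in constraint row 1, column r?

Ratio test on column q — row 1: 9/1 = 9; row 2: 13/3 = 13/3. Minimum is 13/3 at row 2 (u2 leaves); pivot element 3.
Divide row 2 by 3; eliminate column q from the other rows.
Row 1 update in column r: 5 − 1·(2/3) = 13/3.

13/3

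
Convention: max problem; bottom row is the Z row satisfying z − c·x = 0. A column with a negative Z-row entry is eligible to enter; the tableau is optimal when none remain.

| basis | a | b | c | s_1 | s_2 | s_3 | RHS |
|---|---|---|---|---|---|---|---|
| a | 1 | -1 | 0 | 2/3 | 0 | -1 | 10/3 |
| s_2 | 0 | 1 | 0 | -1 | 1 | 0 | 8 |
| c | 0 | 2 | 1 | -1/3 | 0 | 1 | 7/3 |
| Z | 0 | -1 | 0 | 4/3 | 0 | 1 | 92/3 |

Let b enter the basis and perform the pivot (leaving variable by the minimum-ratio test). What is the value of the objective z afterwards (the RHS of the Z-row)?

Ratio test on column b — row 1: entry -1 ≤ 0; row 2: 8/1 = 8; row 3: (7/3)/2 = 7/6. Minimum is 7/6 at row 3 (c leaves); pivot element 2.
Pivot on row 3; the Z-row RHS becomes 92/3 − (-1)·(7/6) = 191/6.

191/6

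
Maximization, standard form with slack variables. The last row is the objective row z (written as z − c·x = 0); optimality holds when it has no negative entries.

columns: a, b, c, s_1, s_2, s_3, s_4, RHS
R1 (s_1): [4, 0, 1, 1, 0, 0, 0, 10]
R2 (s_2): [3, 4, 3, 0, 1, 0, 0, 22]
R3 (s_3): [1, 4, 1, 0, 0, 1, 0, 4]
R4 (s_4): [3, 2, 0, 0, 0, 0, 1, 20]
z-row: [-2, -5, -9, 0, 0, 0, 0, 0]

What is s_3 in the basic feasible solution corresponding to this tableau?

s_3 is basic (row 3); its value is the RHS of that row, 4.

4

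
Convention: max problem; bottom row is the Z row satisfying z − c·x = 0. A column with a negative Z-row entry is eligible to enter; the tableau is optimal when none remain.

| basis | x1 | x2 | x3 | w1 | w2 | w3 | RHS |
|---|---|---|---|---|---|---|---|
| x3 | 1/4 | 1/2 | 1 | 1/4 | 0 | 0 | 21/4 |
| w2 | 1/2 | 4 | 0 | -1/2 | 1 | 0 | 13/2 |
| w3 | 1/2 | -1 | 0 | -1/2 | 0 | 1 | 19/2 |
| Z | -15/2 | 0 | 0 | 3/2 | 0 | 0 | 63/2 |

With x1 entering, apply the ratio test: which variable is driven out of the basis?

Column x1 entries and ratios — x3: (21/4)/(1/4) = 21; w2: (13/2)/(1/2) = 13; w3: (19/2)/(1/2) = 19.
Smallest ratio is 13 in the row of w2, so w2 leaves.

w2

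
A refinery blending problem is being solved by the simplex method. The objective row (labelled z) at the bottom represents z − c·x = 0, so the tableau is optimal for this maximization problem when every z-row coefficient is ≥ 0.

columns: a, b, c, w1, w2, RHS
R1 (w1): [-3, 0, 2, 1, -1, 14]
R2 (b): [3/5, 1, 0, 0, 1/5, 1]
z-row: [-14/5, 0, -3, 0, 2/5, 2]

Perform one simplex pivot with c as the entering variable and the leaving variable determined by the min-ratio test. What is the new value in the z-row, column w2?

-11/10

Ratio test on column c — row 1: 14/2 = 7; row 2: entry 0 ≤ 0. Minimum is 7 at row 1 (w1 leaves); pivot element 2.
Divide row 1 by 2; eliminate column c from the other rows.
z-row update in column w2: 2/5 − (-3)·(-1/2) = -11/10.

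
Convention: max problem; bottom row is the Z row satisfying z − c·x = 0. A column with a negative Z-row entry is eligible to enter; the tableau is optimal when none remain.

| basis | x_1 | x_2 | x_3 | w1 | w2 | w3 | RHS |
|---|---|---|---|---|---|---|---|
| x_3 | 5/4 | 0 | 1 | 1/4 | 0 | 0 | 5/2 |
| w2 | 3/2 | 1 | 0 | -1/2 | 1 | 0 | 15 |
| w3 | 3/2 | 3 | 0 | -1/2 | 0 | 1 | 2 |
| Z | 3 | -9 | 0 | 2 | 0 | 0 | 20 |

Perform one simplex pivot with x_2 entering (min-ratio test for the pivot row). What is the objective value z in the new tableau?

26

Ratio test on column x_2 — row 1: entry 0 ≤ 0; row 2: 15/1 = 15; row 3: 2/3 = 2/3. Minimum is 2/3 at row 3 (w3 leaves); pivot element 3.
Pivot on row 3; the Z-row RHS becomes 20 − (-9)·(2/3) = 26.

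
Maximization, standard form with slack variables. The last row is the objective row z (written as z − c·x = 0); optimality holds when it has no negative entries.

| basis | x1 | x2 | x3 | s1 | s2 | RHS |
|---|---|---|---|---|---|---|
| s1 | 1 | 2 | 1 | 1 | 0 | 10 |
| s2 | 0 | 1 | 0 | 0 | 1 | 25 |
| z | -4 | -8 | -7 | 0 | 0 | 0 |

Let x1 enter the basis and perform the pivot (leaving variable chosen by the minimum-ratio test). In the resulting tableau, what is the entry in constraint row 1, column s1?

Ratio test on column x1 — row 1: 10/1 = 10; row 2: entry 0 ≤ 0. Minimum is 10 at row 1 (s1 leaves); pivot element 1.
Divide row 1 by 1; eliminate column x1 from the other rows.
In the new row 1, the s1 entry is the old entry divided by the pivot: 1/1 = 1.

1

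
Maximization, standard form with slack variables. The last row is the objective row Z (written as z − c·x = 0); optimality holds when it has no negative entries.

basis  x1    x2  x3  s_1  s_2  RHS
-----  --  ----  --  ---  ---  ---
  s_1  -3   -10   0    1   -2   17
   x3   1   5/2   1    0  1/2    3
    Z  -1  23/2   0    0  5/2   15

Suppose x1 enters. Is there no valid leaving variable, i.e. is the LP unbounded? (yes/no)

Column x1 has positive entries in row(s) 2, so the ratio test bounds it — not unbounded.

no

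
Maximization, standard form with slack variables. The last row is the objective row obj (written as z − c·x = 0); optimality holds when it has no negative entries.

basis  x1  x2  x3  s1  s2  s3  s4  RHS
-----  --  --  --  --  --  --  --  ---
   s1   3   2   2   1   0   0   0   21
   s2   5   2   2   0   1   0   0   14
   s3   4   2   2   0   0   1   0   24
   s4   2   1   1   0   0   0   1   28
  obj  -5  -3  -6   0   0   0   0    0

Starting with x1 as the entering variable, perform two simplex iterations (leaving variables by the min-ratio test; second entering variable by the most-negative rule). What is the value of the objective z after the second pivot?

Ratio test on column x1 — row 1: 21/3 = 7; row 2: 14/5 = 14/5; row 3: 24/4 = 6; row 4: 28/2 = 14. Minimum is 14/5 at row 2 (s2 leaves); pivot element 5.
Pivot on row 2; the obj-row RHS becomes 0 − (-5)·(14/5) = 14.
Next entering variable (most negative obj-row entry -4): x3.
Ratio test on column x3 — row 1: (63/5)/(4/5) = 63/4; row 2: (14/5)/(2/5) = 7; row 3: (64/5)/(2/5) = 32; row 4: (112/5)/(1/5) = 112. Minimum is 7 at row 2 (x1 leaves); pivot element 2/5.
After the second pivot the obj-row RHS is 14 − (-4)·7 = 42.

42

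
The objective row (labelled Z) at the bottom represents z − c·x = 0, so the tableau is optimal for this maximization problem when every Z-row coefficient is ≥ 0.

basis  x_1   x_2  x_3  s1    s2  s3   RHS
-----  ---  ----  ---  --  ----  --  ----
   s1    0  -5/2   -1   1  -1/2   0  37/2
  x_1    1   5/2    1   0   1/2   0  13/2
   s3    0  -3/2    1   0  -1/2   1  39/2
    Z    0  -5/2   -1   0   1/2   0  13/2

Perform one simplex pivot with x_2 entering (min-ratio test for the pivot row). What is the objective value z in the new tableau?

Ratio test on column x_2 — row 1: entry -5/2 ≤ 0; row 2: (13/2)/(5/2) = 13/5; row 3: entry -3/2 ≤ 0. Minimum is 13/5 at row 2 (x_1 leaves); pivot element 5/2.
Pivot on row 2; the Z-row RHS becomes 13/2 − (-5/2)·(13/5) = 13.

13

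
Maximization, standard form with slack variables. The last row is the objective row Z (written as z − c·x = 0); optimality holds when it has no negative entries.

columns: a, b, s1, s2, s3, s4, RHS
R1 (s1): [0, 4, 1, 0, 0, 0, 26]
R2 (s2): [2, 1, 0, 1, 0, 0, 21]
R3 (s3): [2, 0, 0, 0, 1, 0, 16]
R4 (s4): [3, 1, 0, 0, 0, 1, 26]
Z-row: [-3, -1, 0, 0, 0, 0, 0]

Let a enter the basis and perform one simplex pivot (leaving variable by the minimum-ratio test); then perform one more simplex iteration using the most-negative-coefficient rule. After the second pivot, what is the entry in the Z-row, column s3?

0

Ratio test on column a — row 1: entry 0 ≤ 0; row 2: 21/2 = 21/2; row 3: 16/2 = 8; row 4: 26/3 = 26/3. Minimum is 8 at row 3 (s3 leaves); pivot element 2.
Divide row 3 by 2; eliminate column a from the other rows.
Second iteration: most negative Z-row entry is -1 in column b, so b enters.
Ratio test on column b — row 1: 26/4 = 13/2; row 2: 5/1 = 5; row 3: entry 0 ≤ 0; row 4: 2/1 = 2. Minimum is 2 at row 4 (s4 leaves); pivot element 1.
Divide row 4 by 1; eliminate column b from the other rows.
After both pivots, the entry at the Z-row, column s3 is 0.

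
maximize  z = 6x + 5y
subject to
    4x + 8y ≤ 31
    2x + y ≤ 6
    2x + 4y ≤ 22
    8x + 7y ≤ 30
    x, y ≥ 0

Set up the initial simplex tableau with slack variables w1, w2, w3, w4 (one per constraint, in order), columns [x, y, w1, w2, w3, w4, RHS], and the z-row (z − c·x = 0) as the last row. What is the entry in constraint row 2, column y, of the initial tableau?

1

Constraint 2 has coefficient 1 on y.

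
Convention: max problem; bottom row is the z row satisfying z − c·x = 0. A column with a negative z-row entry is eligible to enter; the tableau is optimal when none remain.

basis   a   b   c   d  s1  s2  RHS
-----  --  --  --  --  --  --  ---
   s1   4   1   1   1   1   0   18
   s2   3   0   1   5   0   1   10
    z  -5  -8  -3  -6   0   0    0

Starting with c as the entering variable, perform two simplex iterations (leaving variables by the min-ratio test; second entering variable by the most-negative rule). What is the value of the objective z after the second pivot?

Ratio test on column c — row 1: 18/1 = 18; row 2: 10/1 = 10. Minimum is 10 at row 2 (s2 leaves); pivot element 1.
Pivot on row 2; the z-row RHS becomes 0 − (-3)·10 = 30.
Next entering variable (most negative z-row entry -8): b.
Ratio test on column b — row 1: 8/1 = 8; row 2: entry 0 ≤ 0. Minimum is 8 at row 1 (s1 leaves); pivot element 1.
After the second pivot the z-row RHS is 30 − (-8)·8 = 94.

94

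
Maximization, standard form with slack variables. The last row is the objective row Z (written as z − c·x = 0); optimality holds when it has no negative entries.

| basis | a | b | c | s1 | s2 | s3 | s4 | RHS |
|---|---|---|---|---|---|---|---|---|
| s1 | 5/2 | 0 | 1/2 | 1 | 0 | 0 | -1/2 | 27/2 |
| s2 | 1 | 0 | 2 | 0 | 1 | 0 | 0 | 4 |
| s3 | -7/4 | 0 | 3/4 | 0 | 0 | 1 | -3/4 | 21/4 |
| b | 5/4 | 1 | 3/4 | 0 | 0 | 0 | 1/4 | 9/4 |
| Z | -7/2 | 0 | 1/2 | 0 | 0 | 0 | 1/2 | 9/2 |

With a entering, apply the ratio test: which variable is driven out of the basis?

b

Column a entries and ratios — s1: (27/2)/(5/2) = 27/5; s2: 4/1 = 4; s3: -7/4 ≤ 0, skip; b: (9/4)/(5/4) = 9/5.
Smallest ratio is 9/5 in the row of b, so b leaves.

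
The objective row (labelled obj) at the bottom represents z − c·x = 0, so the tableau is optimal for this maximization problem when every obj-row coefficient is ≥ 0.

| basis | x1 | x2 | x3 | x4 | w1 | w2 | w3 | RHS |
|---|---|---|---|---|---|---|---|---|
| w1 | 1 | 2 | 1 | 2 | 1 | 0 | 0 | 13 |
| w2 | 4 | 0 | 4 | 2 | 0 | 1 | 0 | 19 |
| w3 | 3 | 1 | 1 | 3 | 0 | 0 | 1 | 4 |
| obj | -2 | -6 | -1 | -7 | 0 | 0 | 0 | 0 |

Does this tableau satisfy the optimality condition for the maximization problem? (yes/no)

The obj-row has a negative entry -7 in column x4, so it is not optimal.

no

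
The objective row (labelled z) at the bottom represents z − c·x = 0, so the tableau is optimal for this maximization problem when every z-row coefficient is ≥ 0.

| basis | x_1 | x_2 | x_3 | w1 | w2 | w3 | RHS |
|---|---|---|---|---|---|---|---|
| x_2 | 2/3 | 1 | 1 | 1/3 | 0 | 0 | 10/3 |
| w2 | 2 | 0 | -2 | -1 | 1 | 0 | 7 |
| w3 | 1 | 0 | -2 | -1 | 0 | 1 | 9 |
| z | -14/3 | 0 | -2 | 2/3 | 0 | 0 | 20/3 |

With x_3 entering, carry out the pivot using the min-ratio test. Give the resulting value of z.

40/3

Ratio test on column x_3 — row 1: (10/3)/1 = 10/3; row 2: entry -2 ≤ 0; row 3: entry -2 ≤ 0. Minimum is 10/3 at row 1 (x_2 leaves); pivot element 1.
Pivot on row 1; the z-row RHS becomes 20/3 − (-2)·(10/3) = 40/3.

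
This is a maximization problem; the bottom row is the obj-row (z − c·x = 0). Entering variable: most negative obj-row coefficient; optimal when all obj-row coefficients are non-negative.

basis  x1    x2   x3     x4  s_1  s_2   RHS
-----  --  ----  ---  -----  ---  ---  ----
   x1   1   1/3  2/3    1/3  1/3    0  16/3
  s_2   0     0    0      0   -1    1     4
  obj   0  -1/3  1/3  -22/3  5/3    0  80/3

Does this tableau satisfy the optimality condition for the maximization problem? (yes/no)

no

The obj-row has a negative entry -22/3 in column x4, so it is not optimal.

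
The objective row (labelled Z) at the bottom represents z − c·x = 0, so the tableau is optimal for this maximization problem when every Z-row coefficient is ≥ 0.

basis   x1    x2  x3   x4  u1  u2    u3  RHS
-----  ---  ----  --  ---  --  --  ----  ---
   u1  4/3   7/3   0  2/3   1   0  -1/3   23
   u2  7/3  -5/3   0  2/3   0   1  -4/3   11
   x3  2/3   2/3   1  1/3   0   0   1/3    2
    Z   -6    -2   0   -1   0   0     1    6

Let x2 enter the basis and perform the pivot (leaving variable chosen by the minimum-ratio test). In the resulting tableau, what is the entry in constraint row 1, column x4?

-1/2

Ratio test on column x2 — row 1: 23/(7/3) = 69/7; row 2: entry -5/3 ≤ 0; row 3: 2/(2/3) = 3. Minimum is 3 at row 3 (x3 leaves); pivot element 2/3.
Divide row 3 by 2/3; eliminate column x2 from the other rows.
Row 1 update in column x4: 2/3 − (7/3)·(1/2) = -1/2.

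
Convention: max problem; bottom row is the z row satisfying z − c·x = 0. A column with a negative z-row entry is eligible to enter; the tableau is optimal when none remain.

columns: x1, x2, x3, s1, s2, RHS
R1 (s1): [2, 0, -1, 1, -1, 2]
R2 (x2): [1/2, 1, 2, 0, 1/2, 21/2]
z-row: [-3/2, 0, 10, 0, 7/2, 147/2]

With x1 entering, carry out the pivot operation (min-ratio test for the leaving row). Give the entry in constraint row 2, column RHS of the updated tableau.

Ratio test on column x1 — row 1: 2/2 = 1; row 2: (21/2)/(1/2) = 21. Minimum is 1 at row 1 (s1 leaves); pivot element 2.
Divide row 1 by 2; eliminate column x1 from the other rows.
Row 2 update in column RHS: 21/2 − (1/2)·1 = 10.

10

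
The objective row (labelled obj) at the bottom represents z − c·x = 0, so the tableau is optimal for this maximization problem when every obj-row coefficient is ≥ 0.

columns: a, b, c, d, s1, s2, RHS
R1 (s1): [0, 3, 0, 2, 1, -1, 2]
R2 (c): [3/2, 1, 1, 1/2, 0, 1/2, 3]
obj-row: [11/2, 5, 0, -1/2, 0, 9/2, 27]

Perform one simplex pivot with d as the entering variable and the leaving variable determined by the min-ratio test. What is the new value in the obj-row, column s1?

Ratio test on column d — row 1: 2/2 = 1; row 2: 3/(1/2) = 6. Minimum is 1 at row 1 (s1 leaves); pivot element 2.
Divide row 1 by 2; eliminate column d from the other rows.
obj-row update in column s1: 0 − (-1/2)·(1/2) = 1/4.

1/4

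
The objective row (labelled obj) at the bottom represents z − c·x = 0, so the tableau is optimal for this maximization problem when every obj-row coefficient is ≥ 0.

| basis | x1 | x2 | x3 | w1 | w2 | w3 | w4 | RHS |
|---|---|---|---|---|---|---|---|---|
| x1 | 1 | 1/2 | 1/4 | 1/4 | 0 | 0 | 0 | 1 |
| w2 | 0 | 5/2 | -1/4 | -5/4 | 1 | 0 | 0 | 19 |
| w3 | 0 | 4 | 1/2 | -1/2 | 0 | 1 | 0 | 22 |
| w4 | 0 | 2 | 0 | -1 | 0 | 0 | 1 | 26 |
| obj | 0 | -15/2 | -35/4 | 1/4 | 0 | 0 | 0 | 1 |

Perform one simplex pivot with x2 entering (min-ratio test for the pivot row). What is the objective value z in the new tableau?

Ratio test on column x2 — row 1: 1/(1/2) = 2; row 2: 19/(5/2) = 38/5; row 3: 22/4 = 11/2; row 4: 26/2 = 13. Minimum is 2 at row 1 (x1 leaves); pivot element 1/2.
Pivot on row 1; the obj-row RHS becomes 1 − (-15/2)·2 = 16.

16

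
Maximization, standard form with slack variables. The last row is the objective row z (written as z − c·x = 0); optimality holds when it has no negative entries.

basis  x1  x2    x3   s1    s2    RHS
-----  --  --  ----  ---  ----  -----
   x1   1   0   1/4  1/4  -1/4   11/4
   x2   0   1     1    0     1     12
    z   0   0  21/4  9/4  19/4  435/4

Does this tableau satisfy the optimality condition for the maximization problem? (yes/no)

Every z-row coefficient is ≥ 0, so the tableau is optimal.

yes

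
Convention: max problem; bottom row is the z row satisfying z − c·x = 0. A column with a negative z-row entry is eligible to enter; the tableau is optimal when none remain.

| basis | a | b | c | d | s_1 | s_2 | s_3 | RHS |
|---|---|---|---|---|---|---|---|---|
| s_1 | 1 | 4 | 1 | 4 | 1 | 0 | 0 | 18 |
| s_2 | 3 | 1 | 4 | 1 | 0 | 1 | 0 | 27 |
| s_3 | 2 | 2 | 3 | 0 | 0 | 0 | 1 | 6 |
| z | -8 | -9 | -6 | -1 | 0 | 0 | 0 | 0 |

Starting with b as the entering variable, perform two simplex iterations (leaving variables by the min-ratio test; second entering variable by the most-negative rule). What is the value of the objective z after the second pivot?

Ratio test on column b — row 1: 18/4 = 9/2; row 2: 27/1 = 27; row 3: 6/2 = 3. Minimum is 3 at row 3 (s_3 leaves); pivot element 2.
Pivot on row 3; the z-row RHS becomes 0 − (-9)·3 = 27.
Next entering variable (most negative z-row entry -1): d.
Ratio test on column d — row 1: 6/4 = 3/2; row 2: 24/1 = 24; row 3: entry 0 ≤ 0. Minimum is 3/2 at row 1 (s_1 leaves); pivot element 4.
After the second pivot the z-row RHS is 27 − (-1)·(3/2) = 57/2.

57/2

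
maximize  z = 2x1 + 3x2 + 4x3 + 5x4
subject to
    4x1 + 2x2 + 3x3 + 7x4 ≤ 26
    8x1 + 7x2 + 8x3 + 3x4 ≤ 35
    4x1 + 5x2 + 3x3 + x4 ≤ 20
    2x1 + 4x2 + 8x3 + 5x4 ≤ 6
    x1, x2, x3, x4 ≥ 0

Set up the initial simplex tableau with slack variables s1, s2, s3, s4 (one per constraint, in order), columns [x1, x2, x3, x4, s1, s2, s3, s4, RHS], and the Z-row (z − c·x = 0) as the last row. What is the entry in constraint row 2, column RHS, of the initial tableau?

35

The RHS of constraint 2 is b_2 = 35.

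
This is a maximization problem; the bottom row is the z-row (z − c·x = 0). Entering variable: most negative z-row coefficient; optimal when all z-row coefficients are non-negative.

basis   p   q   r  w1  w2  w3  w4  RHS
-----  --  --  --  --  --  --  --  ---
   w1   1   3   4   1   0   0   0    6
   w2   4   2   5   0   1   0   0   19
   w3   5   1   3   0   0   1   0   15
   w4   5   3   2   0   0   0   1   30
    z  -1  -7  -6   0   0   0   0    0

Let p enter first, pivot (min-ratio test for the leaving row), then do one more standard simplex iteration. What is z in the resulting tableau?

72/7

Ratio test on column p — row 1: 6/1 = 6; row 2: 19/4 = 19/4; row 3: 15/5 = 3; row 4: 30/5 = 6. Minimum is 3 at row 3 (w3 leaves); pivot element 5.
Pivot on row 3; the z-row RHS becomes 0 − (-1)·3 = 3.
Next entering variable (most negative z-row entry -34/5): q.
Ratio test on column q — row 1: 3/(14/5) = 15/14; row 2: 7/(6/5) = 35/6; row 3: 3/(1/5) = 15; row 4: 15/2 = 15/2. Minimum is 15/14 at row 1 (w1 leaves); pivot element 14/5.
After the second pivot the z-row RHS is 3 − (-34/5)·(15/14) = 72/7.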